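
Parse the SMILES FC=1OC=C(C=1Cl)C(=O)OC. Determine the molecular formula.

Walk through each heavy atom and fill implicit hydrogens from standard valence (C 4, N 3, O 2, S 2, halogen 1):
  atom 1: F (halogen, monovalent) → 0 H
  atom 2: C, bond orders sum to 4 (valence 4) → 0 H
  atom 3: O, bond orders sum to 2 (valence 2) → 0 H
  atom 4: C, bond orders sum to 3 (valence 4) → 1 H
  atom 5: C, bond orders sum to 4 (valence 4) → 0 H
  atom 6: C, bond orders sum to 4 (valence 4) → 0 H
  atom 7: Cl (halogen, monovalent) → 0 H
  atom 8: C, bond orders sum to 4 (valence 4) → 0 H
  atom 9: O, bond orders sum to 2 (valence 2) → 0 H
  atom 10: O, bond orders sum to 2 (valence 2) → 0 H
  atom 11: C, bond orders sum to 1 (valence 4) → 3 H
Totals → C:6, H:4, Cl:1, F:1, O:3.
In Hill order: C6H4ClFO3.

C6H4ClFO3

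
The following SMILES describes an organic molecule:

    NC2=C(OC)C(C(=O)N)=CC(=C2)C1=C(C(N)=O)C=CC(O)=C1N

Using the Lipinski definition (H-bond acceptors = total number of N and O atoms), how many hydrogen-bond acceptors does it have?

N atoms: 4; O atoms: 4.
Lipinski HBA = 4 + 4 = 8.

8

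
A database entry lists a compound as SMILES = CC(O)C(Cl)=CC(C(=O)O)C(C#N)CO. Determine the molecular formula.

Walk through each heavy atom and fill implicit hydrogens from standard valence (C 4, N 3, O 2, S 2, halogen 1):
  atom 1: C, bond orders sum to 1 (valence 4) → 3 H
  atom 2: C, bond orders sum to 3 (valence 4) → 1 H
  atom 3: O, bond orders sum to 1 (valence 2) → 1 H
  atom 4: C, bond orders sum to 4 (valence 4) → 0 H
  atom 5: Cl (halogen, monovalent) → 0 H
  atom 6: C, bond orders sum to 3 (valence 4) → 1 H
  atom 7: C, bond orders sum to 3 (valence 4) → 1 H
  atom 8: C, bond orders sum to 4 (valence 4) → 0 H
  atom 9: O, bond orders sum to 2 (valence 2) → 0 H
  atom 10: O, bond orders sum to 1 (valence 2) → 1 H
  atom 11: C, bond orders sum to 3 (valence 4) → 1 H
  atom 12: C, bond orders sum to 4 (valence 4) → 0 H
  atom 13: N, bond orders sum to 3 (valence 3) → 0 H
  atom 14: C, bond orders sum to 2 (valence 4) → 2 H
  atom 15: O, bond orders sum to 1 (valence 2) → 1 H
Totals → C:9, H:12, Cl:1, N:1, O:4.

C9H12ClNO4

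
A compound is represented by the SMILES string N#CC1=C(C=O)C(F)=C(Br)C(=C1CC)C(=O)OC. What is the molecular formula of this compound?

Walk through each heavy atom and fill implicit hydrogens from standard valence (C 4, N 3, O 2, S 2, halogen 1):
  atom 1: N, bond orders sum to 3 (valence 3) → 0 H
  atom 2: C, bond orders sum to 4 (valence 4) → 0 H
  atom 3: C, bond orders sum to 4 (valence 4) → 0 H
  atom 4: C, bond orders sum to 4 (valence 4) → 0 H
  atom 5: C, bond orders sum to 3 (valence 4) → 1 H
  atom 6: O, bond orders sum to 2 (valence 2) → 0 H
  atom 7: C, bond orders sum to 4 (valence 4) → 0 H
  atom 8: F (halogen, monovalent) → 0 H
  atom 9: C, bond orders sum to 4 (valence 4) → 0 H
  atom 10: Br (halogen, monovalent) → 0 H
  atom 11: C, bond orders sum to 4 (valence 4) → 0 H
  atom 12: C, bond orders sum to 4 (valence 4) → 0 H
  atom 13: C, bond orders sum to 2 (valence 4) → 2 H
  atom 14: C, bond orders sum to 1 (valence 4) → 3 H
  atom 15: C, bond orders sum to 4 (valence 4) → 0 H
  atom 16: O, bond orders sum to 2 (valence 2) → 0 H
  atom 17: O, bond orders sum to 2 (valence 2) → 0 H
  atom 18: C, bond orders sum to 1 (valence 4) → 3 H
Totals → C:12, H:9, Br:1, F:1, N:1, O:3.

C12H9BrFNO3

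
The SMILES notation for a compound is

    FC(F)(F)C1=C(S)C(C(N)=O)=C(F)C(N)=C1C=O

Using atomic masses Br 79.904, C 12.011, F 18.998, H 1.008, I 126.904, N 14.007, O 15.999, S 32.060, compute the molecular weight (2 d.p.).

282.21 g/mol

First, the molecular formula is C9H6F4N2O2S (counting implicit H from valence).
  C: 9 × 12.011 = 108.099
  F: 4 × 18.998 = 75.992
  H: 6 × 1.008 = 6.048
  N: 2 × 14.007 = 28.014
  O: 2 × 15.999 = 31.998
  S: 1 × 32.060 = 32.060
Sum: 9×12.011 + 4×18.998 + 6×1.008 + 2×14.007 + 2×15.999 + 1×32.060 = 282.211 → 282.21 g/mol.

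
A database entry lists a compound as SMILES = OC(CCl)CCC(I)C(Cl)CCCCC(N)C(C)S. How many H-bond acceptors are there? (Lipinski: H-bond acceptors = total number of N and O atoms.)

2

N atoms: 1; O atoms: 1.
Lipinski HBA = 1 + 1 = 2.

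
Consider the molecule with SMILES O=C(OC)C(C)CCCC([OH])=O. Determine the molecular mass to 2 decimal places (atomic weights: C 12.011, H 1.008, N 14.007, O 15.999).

174.20 g/mol

First, the molecular formula is C8H14O4 (counting implicit H from valence).
  C: 8 × 12.011 = 96.088
  H: 14 × 1.008 = 14.112
  O: 4 × 15.999 = 63.996
Sum: 8×12.011 + 14×1.008 + 4×15.999 = 174.196 → 174.20 g/mol.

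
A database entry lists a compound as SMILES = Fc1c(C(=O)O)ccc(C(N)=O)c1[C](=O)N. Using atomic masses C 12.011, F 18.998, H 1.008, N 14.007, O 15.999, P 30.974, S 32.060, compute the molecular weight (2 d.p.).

First, the molecular formula is C9H7FN2O4 (counting implicit H from valence).
  C: 9 × 12.011 = 108.099
  F: 1 × 18.998 = 18.998
  H: 7 × 1.008 = 7.056
  N: 2 × 14.007 = 28.014
  O: 4 × 15.999 = 63.996
Sum: 9×12.011 + 1×18.998 + 7×1.008 + 2×14.007 + 4×15.999 = 226.163 → 226.16 g/mol.

226.16 g/mol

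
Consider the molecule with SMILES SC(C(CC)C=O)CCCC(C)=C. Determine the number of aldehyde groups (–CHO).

The aldehyde motif appears at heavy-atom position 6 in the SMILES.
Other groups present: 1 alkene, 1 thiol.
Aldehyde count: 1.

1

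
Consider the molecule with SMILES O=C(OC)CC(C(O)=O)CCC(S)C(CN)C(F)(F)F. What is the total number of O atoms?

Scan the SMILES for O atoms (remember two-letter symbols like Cl and Br are single atoms).
Oxygen count: 4.

4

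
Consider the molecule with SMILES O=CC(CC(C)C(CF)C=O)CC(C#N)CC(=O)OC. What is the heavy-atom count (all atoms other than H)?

Every atom symbol written in the SMILES (organic subset) is one heavy atom; implicit H are not written.
Heavy atoms by element → C:14, F:1, N:1, O:4.
Total: 20.

20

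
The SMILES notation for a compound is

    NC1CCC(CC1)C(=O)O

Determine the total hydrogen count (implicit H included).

Walk through each heavy atom and fill implicit hydrogens from standard valence (C 4, N 3, O 2, S 2, halogen 1):
  atom 1: N, bond orders sum to 1 (valence 3) → 2 H
  atom 2: C, bond orders sum to 3 (valence 4) → 1 H
  atom 3: C, bond orders sum to 2 (valence 4) → 2 H
  atom 4: C, bond orders sum to 2 (valence 4) → 2 H
  atom 5: C, bond orders sum to 3 (valence 4) → 1 H
  atom 6: C, bond orders sum to 2 (valence 4) → 2 H
  atom 7: C, bond orders sum to 2 (valence 4) → 2 H
  atom 8: C, bond orders sum to 4 (valence 4) → 0 H
  atom 9: O, bond orders sum to 2 (valence 2) → 0 H
  atom 10: O, bond orders sum to 1 (valence 2) → 1 H
Total hydrogens: 13.

13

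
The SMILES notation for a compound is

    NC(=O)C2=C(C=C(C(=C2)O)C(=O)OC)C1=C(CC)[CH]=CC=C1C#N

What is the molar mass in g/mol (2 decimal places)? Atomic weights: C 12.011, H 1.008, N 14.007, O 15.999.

First, the molecular formula is C18H16N2O4 (counting implicit H from valence).
  C: 18 × 12.011 = 216.198
  H: 16 × 1.008 = 16.128
  N: 2 × 14.007 = 28.014
  O: 4 × 15.999 = 63.996
Sum: 18×12.011 + 16×1.008 + 2×14.007 + 4×15.999 = 324.336 → 324.34 g/mol.

324.34 g/mol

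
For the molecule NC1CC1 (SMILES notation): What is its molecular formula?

Walk through each heavy atom and fill implicit hydrogens from standard valence (C 4, N 3, O 2, S 2, halogen 1):
  atom 1: N, bond orders sum to 1 (valence 3) → 2 H
  atom 2: C, bond orders sum to 3 (valence 4) → 1 H
  atom 3: C, bond orders sum to 2 (valence 4) → 2 H
  atom 4: C, bond orders sum to 2 (valence 4) → 2 H
Totals → C:3, H:7, N:1.

C3H7N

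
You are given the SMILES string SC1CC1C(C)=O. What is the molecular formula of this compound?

C5H8OS

Walk through each heavy atom and fill implicit hydrogens from standard valence (C 4, N 3, O 2, S 2, halogen 1):
  atom 1: S, bond orders sum to 1 (valence 2) → 1 H
  atom 2: C, bond orders sum to 3 (valence 4) → 1 H
  atom 3: C, bond orders sum to 2 (valence 4) → 2 H
  atom 4: C, bond orders sum to 3 (valence 4) → 1 H
  atom 5: C, bond orders sum to 4 (valence 4) → 0 H
  atom 6: C, bond orders sum to 1 (valence 4) → 3 H
  atom 7: O, bond orders sum to 2 (valence 2) → 0 H
Totals → C:5, H:8, O:1, S:1.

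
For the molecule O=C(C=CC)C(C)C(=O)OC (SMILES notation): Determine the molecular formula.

C8H12O3

Walk through each heavy atom and fill implicit hydrogens from standard valence (C 4, N 3, O 2, S 2, halogen 1):
  atom 1: O, bond orders sum to 2 (valence 2) → 0 H
  atom 2: C, bond orders sum to 4 (valence 4) → 0 H
  atom 3: C, bond orders sum to 3 (valence 4) → 1 H
  atom 4: C, bond orders sum to 3 (valence 4) → 1 H
  atom 5: C, bond orders sum to 1 (valence 4) → 3 H
  atom 6: C, bond orders sum to 3 (valence 4) → 1 H
  atom 7: C, bond orders sum to 1 (valence 4) → 3 H
  atom 8: C, bond orders sum to 4 (valence 4) → 0 H
  atom 9: O, bond orders sum to 2 (valence 2) → 0 H
  atom 10: O, bond orders sum to 2 (valence 2) → 0 H
  atom 11: C, bond orders sum to 1 (valence 4) → 3 H
Totals → C:8, H:12, O:3.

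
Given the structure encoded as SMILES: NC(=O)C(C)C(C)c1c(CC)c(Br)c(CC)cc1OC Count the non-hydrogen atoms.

20

Every atom symbol written in the SMILES (organic subset) is one heavy atom; implicit H are not written.
Heavy atoms by element → Br:1, C:16, N:1, O:2.
Total: 20.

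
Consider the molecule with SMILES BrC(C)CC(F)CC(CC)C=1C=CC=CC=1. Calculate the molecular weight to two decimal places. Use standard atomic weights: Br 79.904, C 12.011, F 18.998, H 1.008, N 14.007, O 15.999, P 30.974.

First, the molecular formula is C14H20BrF (counting implicit H from valence).
  Br: 1 × 79.904 = 79.904
  C: 14 × 12.011 = 168.154
  F: 1 × 18.998 = 18.998
  H: 20 × 1.008 = 20.160
Sum: 1×79.904 + 14×12.011 + 1×18.998 + 20×1.008 = 287.216 → 287.22 g/mol.

287.22 g/mol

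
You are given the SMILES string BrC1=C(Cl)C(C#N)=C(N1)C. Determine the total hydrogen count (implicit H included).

Walk through each heavy atom and fill implicit hydrogens from standard valence (C 4, N 3, O 2, S 2, halogen 1):
  atom 1: Br (halogen, monovalent) → 0 H
  atom 2: C, bond orders sum to 4 (valence 4) → 0 H
  atom 3: C, bond orders sum to 4 (valence 4) → 0 H
  atom 4: Cl (halogen, monovalent) → 0 H
  atom 5: C, bond orders sum to 4 (valence 4) → 0 H
  atom 6: C, bond orders sum to 4 (valence 4) → 0 H
  atom 7: N, bond orders sum to 3 (valence 3) → 0 H
  atom 8: C, bond orders sum to 4 (valence 4) → 0 H
  atom 9: N, bond orders sum to 2 (valence 3) → 1 H
  atom 10: C, bond orders sum to 1 (valence 4) → 3 H
Total hydrogens: 4.

4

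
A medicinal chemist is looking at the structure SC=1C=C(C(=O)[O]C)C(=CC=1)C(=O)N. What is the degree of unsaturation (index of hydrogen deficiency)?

6

Molecular formula: C9H9NO3S.
DoU = (2C + 2 + N − H − X) / 2, where X is the halogen count and O/S are ignored.
    = (2·9 + 2 + 1 − 9 − 0) / 2 = 12 / 2 = 6.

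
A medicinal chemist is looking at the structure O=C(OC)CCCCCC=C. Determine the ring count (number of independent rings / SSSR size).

In SMILES, each pair of matching ring-closure digits denotes one ring-closing bond; the number of such bonds equals the number of independent rings.
Ring-closure bonds here: 0.

0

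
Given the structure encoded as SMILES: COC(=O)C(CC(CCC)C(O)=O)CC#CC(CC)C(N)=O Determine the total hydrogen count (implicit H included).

Walk through each heavy atom and fill implicit hydrogens from standard valence (C 4, N 3, O 2, S 2, halogen 1):
  atom 1: C, bond orders sum to 1 (valence 4) → 3 H
  atom 2: O, bond orders sum to 2 (valence 2) → 0 H
  atom 3: C, bond orders sum to 4 (valence 4) → 0 H
  atom 4: O, bond orders sum to 2 (valence 2) → 0 H
  atom 5: C, bond orders sum to 3 (valence 4) → 1 H
  atom 6: C, bond orders sum to 2 (valence 4) → 2 H
  atom 7: C, bond orders sum to 3 (valence 4) → 1 H
  atom 8: C, bond orders sum to 2 (valence 4) → 2 H
  atom 9: C, bond orders sum to 2 (valence 4) → 2 H
  atom 10: C, bond orders sum to 1 (valence 4) → 3 H
  atom 11: C, bond orders sum to 4 (valence 4) → 0 H
  atom 12: O, bond orders sum to 1 (valence 2) → 1 H
  atom 13: O, bond orders sum to 2 (valence 2) → 0 H
  atom 14: C, bond orders sum to 2 (valence 4) → 2 H
  atom 15: C, bond orders sum to 4 (valence 4) → 0 H
  atom 16: C, bond orders sum to 4 (valence 4) → 0 H
  atom 17: C, bond orders sum to 3 (valence 4) → 1 H
  atom 18: C, bond orders sum to 2 (valence 4) → 2 H
  atom 19: C, bond orders sum to 1 (valence 4) → 3 H
  atom 20: C, bond orders sum to 4 (valence 4) → 0 H
  atom 21: N, bond orders sum to 1 (valence 3) → 2 H
  atom 22: O, bond orders sum to 2 (valence 2) → 0 H
Total hydrogens: 25.

25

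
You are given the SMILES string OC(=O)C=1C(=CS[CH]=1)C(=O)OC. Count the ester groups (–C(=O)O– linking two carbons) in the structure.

The ester motif appears at heavy-atom position 9 in the SMILES.
Other groups present: 1 carboxylic acid.
Ester count: 1.

1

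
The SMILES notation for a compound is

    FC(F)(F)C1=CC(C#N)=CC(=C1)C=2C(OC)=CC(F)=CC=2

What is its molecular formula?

C15H9F4NO

Walk through each heavy atom and fill implicit hydrogens from standard valence (C 4, N 3, O 2, S 2, halogen 1):
  atom 1: F (halogen, monovalent) → 0 H
  atom 2: C, bond orders sum to 4 (valence 4) → 0 H
  atom 3: F (halogen, monovalent) → 0 H
  atom 4: F (halogen, monovalent) → 0 H
  atom 5: C, bond orders sum to 4 (valence 4) → 0 H
  atom 6: C, bond orders sum to 3 (valence 4) → 1 H
  atom 7: C, bond orders sum to 4 (valence 4) → 0 H
  atom 8: C, bond orders sum to 4 (valence 4) → 0 H
  atom 9: N, bond orders sum to 3 (valence 3) → 0 H
  atom 10: C, bond orders sum to 3 (valence 4) → 1 H
  atom 11: C, bond orders sum to 4 (valence 4) → 0 H
  atom 12: C, bond orders sum to 3 (valence 4) → 1 H
  atom 13: C, bond orders sum to 4 (valence 4) → 0 H
  atom 14: C, bond orders sum to 4 (valence 4) → 0 H
  atom 15: O, bond orders sum to 2 (valence 2) → 0 H
  atom 16: C, bond orders sum to 1 (valence 4) → 3 H
  atom 17: C, bond orders sum to 3 (valence 4) → 1 H
  atom 18: C, bond orders sum to 4 (valence 4) → 0 H
  atom 19: F (halogen, monovalent) → 0 H
  atom 20: C, bond orders sum to 3 (valence 4) → 1 H
  atom 21: C, bond orders sum to 3 (valence 4) → 1 H
Totals → C:15, H:9, F:4, N:1, O:1.
In Hill order: C15H9F4NO.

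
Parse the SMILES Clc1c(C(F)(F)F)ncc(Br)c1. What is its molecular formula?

C6H2BrClF3N

Walk through each heavy atom and fill implicit hydrogens from standard valence (C 4, N 3, O 2, S 2, halogen 1); for lowercase aromatic atoms, an aromatic c carries 1 H when it has two neighbours and 0 H with three, and aromatic n carries 0 H:
  atom 1: Cl (halogen, monovalent) → 0 H
  atom 2: aromatic c, 3 neighbours → 0 H
  atom 3: aromatic c, 3 neighbours → 0 H
  atom 4: C, bond orders sum to 4 (valence 4) → 0 H
  atom 5: F (halogen, monovalent) → 0 H
  atom 6: F (halogen, monovalent) → 0 H
  atom 7: F (halogen, monovalent) → 0 H
  atom 8: aromatic n, 2 neighbours → 0 H
  atom 9: aromatic c, 2 neighbours → 1 H
  atom 10: aromatic c, 3 neighbours → 0 H
  atom 11: Br (halogen, monovalent) → 0 H
  atom 12: aromatic c, 2 neighbours → 1 H
Totals → C:6, H:2, Br:1, Cl:1, F:3, N:1.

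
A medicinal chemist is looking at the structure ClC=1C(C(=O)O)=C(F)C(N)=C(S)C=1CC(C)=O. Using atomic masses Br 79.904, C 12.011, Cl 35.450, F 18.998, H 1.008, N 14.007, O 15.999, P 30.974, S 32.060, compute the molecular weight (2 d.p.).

277.69 g/mol

First, the molecular formula is C10H9ClFNO3S (counting implicit H from valence).
  C: 10 × 12.011 = 120.110
  Cl: 1 × 35.450 = 35.450
  F: 1 × 18.998 = 18.998
  H: 9 × 1.008 = 9.072
  N: 1 × 14.007 = 14.007
  O: 3 × 15.999 = 47.997
  S: 1 × 32.060 = 32.060
Sum: 10×12.011 + 1×35.450 + 1×18.998 + 9×1.008 + 1×14.007 + 3×15.999 + 1×32.060 = 277.694 → 277.69 g/mol.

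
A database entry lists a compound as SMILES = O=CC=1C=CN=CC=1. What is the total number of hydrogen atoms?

5

Walk through each heavy atom and fill implicit hydrogens from standard valence (C 4, N 3, O 2, S 2, halogen 1):
  atom 1: O, bond orders sum to 2 (valence 2) → 0 H
  atom 2: C, bond orders sum to 3 (valence 4) → 1 H
  atom 3: C, bond orders sum to 4 (valence 4) → 0 H
  atom 4: C, bond orders sum to 3 (valence 4) → 1 H
  atom 5: C, bond orders sum to 3 (valence 4) → 1 H
  atom 6: N, bond orders sum to 3 (valence 3) → 0 H
  atom 7: C, bond orders sum to 3 (valence 4) → 1 H
  atom 8: C, bond orders sum to 3 (valence 4) → 1 H
Total hydrogens: 5.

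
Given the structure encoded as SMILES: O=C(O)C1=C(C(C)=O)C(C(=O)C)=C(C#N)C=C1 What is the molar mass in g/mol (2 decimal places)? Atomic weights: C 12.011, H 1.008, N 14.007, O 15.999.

231.21 g/mol

First, the molecular formula is C12H9NO4 (counting implicit H from valence).
  C: 12 × 12.011 = 144.132
  H: 9 × 1.008 = 9.072
  N: 1 × 14.007 = 14.007
  O: 4 × 15.999 = 63.996
Sum: 12×12.011 + 9×1.008 + 1×14.007 + 4×15.999 = 231.207 → 231.21 g/mol.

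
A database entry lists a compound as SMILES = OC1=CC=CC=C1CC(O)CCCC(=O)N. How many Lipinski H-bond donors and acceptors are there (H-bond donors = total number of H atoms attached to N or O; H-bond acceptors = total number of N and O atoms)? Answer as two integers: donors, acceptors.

4, 4

Donors: find every N or O and count the H atoms it carries.
  atom 1 (O): bond orders sum to 1 → 1 H
  atom 10 (O): bond orders sum to 1 → 1 H
  atom 15 (O): bond orders sum to 2 → 0 H
  atom 16 (N): bond orders sum to 1 → 2 H
Lipinski HBD = 4.
Acceptors: N atoms = 1, O atoms = 3 → HBA = 4.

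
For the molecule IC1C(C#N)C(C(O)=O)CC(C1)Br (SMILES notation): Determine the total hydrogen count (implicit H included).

Walk through each heavy atom and fill implicit hydrogens from standard valence (C 4, N 3, O 2, S 2, halogen 1):
  atom 1: I (halogen, monovalent) → 0 H
  atom 2: C, bond orders sum to 3 (valence 4) → 1 H
  atom 3: C, bond orders sum to 3 (valence 4) → 1 H
  atom 4: C, bond orders sum to 4 (valence 4) → 0 H
  atom 5: N, bond orders sum to 3 (valence 3) → 0 H
  atom 6: C, bond orders sum to 3 (valence 4) → 1 H
  atom 7: C, bond orders sum to 4 (valence 4) → 0 H
  atom 8: O, bond orders sum to 1 (valence 2) → 1 H
  atom 9: O, bond orders sum to 2 (valence 2) → 0 H
  atom 10: C, bond orders sum to 2 (valence 4) → 2 H
  atom 11: C, bond orders sum to 3 (valence 4) → 1 H
  atom 12: C, bond orders sum to 2 (valence 4) → 2 H
  atom 13: Br (halogen, monovalent) → 0 H
Total hydrogens: 9.

9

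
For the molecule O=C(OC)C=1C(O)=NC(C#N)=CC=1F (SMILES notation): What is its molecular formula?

C8H5FN2O3

Walk through each heavy atom and fill implicit hydrogens from standard valence (C 4, N 3, O 2, S 2, halogen 1):
  atom 1: O, bond orders sum to 2 (valence 2) → 0 H
  atom 2: C, bond orders sum to 4 (valence 4) → 0 H
  atom 3: O, bond orders sum to 2 (valence 2) → 0 H
  atom 4: C, bond orders sum to 1 (valence 4) → 3 H
  atom 5: C, bond orders sum to 4 (valence 4) → 0 H
  atom 6: C, bond orders sum to 4 (valence 4) → 0 H
  atom 7: O, bond orders sum to 1 (valence 2) → 1 H
  atom 8: N, bond orders sum to 3 (valence 3) → 0 H
  atom 9: C, bond orders sum to 4 (valence 4) → 0 H
  atom 10: C, bond orders sum to 4 (valence 4) → 0 H
  atom 11: N, bond orders sum to 3 (valence 3) → 0 H
  atom 12: C, bond orders sum to 3 (valence 4) → 1 H
  atom 13: C, bond orders sum to 4 (valence 4) → 0 H
  atom 14: F (halogen, monovalent) → 0 H
Totals → C:8, H:5, F:1, N:2, O:3.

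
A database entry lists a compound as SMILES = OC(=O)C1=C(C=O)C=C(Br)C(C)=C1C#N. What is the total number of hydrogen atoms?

Walk through each heavy atom and fill implicit hydrogens from standard valence (C 4, N 3, O 2, S 2, halogen 1):
  atom 1: O, bond orders sum to 1 (valence 2) → 1 H
  atom 2: C, bond orders sum to 4 (valence 4) → 0 H
  atom 3: O, bond orders sum to 2 (valence 2) → 0 H
  atom 4: C, bond orders sum to 4 (valence 4) → 0 H
  atom 5: C, bond orders sum to 4 (valence 4) → 0 H
  atom 6: C, bond orders sum to 3 (valence 4) → 1 H
  atom 7: O, bond orders sum to 2 (valence 2) → 0 H
  atom 8: C, bond orders sum to 3 (valence 4) → 1 H
  atom 9: C, bond orders sum to 4 (valence 4) → 0 H
  atom 10: Br (halogen, monovalent) → 0 H
  atom 11: C, bond orders sum to 4 (valence 4) → 0 H
  atom 12: C, bond orders sum to 1 (valence 4) → 3 H
  atom 13: C, bond orders sum to 4 (valence 4) → 0 H
  atom 14: C, bond orders sum to 4 (valence 4) → 0 H
  atom 15: N, bond orders sum to 3 (valence 3) → 0 H
Total hydrogens: 6.

6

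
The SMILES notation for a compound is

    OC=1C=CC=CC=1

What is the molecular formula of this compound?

Walk through each heavy atom and fill implicit hydrogens from standard valence (C 4, N 3, O 2, S 2, halogen 1):
  atom 1: O, bond orders sum to 1 (valence 2) → 1 H
  atom 2: C, bond orders sum to 4 (valence 4) → 0 H
  atom 3: C, bond orders sum to 3 (valence 4) → 1 H
  atom 4: C, bond orders sum to 3 (valence 4) → 1 H
  atom 5: C, bond orders sum to 3 (valence 4) → 1 H
  atom 6: C, bond orders sum to 3 (valence 4) → 1 H
  atom 7: C, bond orders sum to 3 (valence 4) → 1 H
Totals → C:6, H:6, O:1.
In Hill order: C6H6O.

C6H6O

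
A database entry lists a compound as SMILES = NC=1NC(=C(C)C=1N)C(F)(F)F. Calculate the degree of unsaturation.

Molecular formula: C6H8F3N3.
DoU = (2C + 2 + N − H − X) / 2, where X is the halogen count and O/S are ignored.
    = (2·6 + 2 + 3 − 8 − 3) / 2 = 6 / 2 = 3.

3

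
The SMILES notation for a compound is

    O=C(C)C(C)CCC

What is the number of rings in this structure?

In SMILES, each pair of matching ring-closure digits denotes one ring-closing bond; the number of such bonds equals the number of independent rings.
Ring-closure bonds here: 0.

0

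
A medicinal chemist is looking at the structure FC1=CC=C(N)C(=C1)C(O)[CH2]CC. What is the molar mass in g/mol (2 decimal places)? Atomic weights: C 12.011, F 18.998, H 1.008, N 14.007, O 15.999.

First, the molecular formula is C10H14FNO (counting implicit H from valence).
  C: 10 × 12.011 = 120.110
  F: 1 × 18.998 = 18.998
  H: 14 × 1.008 = 14.112
  N: 1 × 14.007 = 14.007
  O: 1 × 15.999 = 15.999
Sum: 10×12.011 + 1×18.998 + 14×1.008 + 1×14.007 + 1×15.999 = 183.226 → 183.23 g/mol.

183.23 g/mol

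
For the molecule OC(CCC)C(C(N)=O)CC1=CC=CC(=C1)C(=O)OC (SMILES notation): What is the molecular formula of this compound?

Walk through each heavy atom and fill implicit hydrogens from standard valence (C 4, N 3, O 2, S 2, halogen 1):
  atom 1: O, bond orders sum to 1 (valence 2) → 1 H
  atom 2: C, bond orders sum to 3 (valence 4) → 1 H
  atom 3: C, bond orders sum to 2 (valence 4) → 2 H
  atom 4: C, bond orders sum to 2 (valence 4) → 2 H
  atom 5: C, bond orders sum to 1 (valence 4) → 3 H
  atom 6: C, bond orders sum to 3 (valence 4) → 1 H
  atom 7: C, bond orders sum to 4 (valence 4) → 0 H
  atom 8: N, bond orders sum to 1 (valence 3) → 2 H
  atom 9: O, bond orders sum to 2 (valence 2) → 0 H
  atom 10: C, bond orders sum to 2 (valence 4) → 2 H
  atom 11: C, bond orders sum to 4 (valence 4) → 0 H
  atom 12: C, bond orders sum to 3 (valence 4) → 1 H
  atom 13: C, bond orders sum to 3 (valence 4) → 1 H
  atom 14: C, bond orders sum to 3 (valence 4) → 1 H
  atom 15: C, bond orders sum to 4 (valence 4) → 0 H
  atom 16: C, bond orders sum to 3 (valence 4) → 1 H
  atom 17: C, bond orders sum to 4 (valence 4) → 0 H
  atom 18: O, bond orders sum to 2 (valence 2) → 0 H
  atom 19: O, bond orders sum to 2 (valence 2) → 0 H
  atom 20: C, bond orders sum to 1 (valence 4) → 3 H
Totals → C:15, H:21, N:1, O:4.

C15H21NO4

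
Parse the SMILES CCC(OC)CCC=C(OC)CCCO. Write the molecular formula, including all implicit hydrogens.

Walk through each heavy atom and fill implicit hydrogens from standard valence (C 4, N 3, O 2, S 2, halogen 1):
  atom 1: C, bond orders sum to 1 (valence 4) → 3 H
  atom 2: C, bond orders sum to 2 (valence 4) → 2 H
  atom 3: C, bond orders sum to 3 (valence 4) → 1 H
  atom 4: O, bond orders sum to 2 (valence 2) → 0 H
  atom 5: C, bond orders sum to 1 (valence 4) → 3 H
  atom 6: C, bond orders sum to 2 (valence 4) → 2 H
  atom 7: C, bond orders sum to 2 (valence 4) → 2 H
  atom 8: C, bond orders sum to 3 (valence 4) → 1 H
  atom 9: C, bond orders sum to 4 (valence 4) → 0 H
  atom 10: O, bond orders sum to 2 (valence 2) → 0 H
  atom 11: C, bond orders sum to 1 (valence 4) → 3 H
  atom 12: C, bond orders sum to 2 (valence 4) → 2 H
  atom 13: C, bond orders sum to 2 (valence 4) → 2 H
  atom 14: C, bond orders sum to 2 (valence 4) → 2 H
  atom 15: O, bond orders sum to 1 (valence 2) → 1 H
Totals → C:12, H:24, O:3.
In Hill order: C12H24O3.

C12H24O3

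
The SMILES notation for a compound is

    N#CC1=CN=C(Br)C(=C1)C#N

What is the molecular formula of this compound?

C7H2BrN3

Walk through each heavy atom and fill implicit hydrogens from standard valence (C 4, N 3, O 2, S 2, halogen 1):
  atom 1: N, bond orders sum to 3 (valence 3) → 0 H
  atom 2: C, bond orders sum to 4 (valence 4) → 0 H
  atom 3: C, bond orders sum to 4 (valence 4) → 0 H
  atom 4: C, bond orders sum to 3 (valence 4) → 1 H
  atom 5: N, bond orders sum to 3 (valence 3) → 0 H
  atom 6: C, bond orders sum to 4 (valence 4) → 0 H
  atom 7: Br (halogen, monovalent) → 0 H
  atom 8: C, bond orders sum to 4 (valence 4) → 0 H
  atom 9: C, bond orders sum to 3 (valence 4) → 1 H
  atom 10: C, bond orders sum to 4 (valence 4) → 0 H
  atom 11: N, bond orders sum to 3 (valence 3) → 0 H
Totals → C:7, H:2, Br:1, N:3.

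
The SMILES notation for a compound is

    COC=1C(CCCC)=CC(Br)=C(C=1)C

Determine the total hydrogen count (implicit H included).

Walk through each heavy atom and fill implicit hydrogens from standard valence (C 4, N 3, O 2, S 2, halogen 1):
  atom 1: C, bond orders sum to 1 (valence 4) → 3 H
  atom 2: O, bond orders sum to 2 (valence 2) → 0 H
  atom 3: C, bond orders sum to 4 (valence 4) → 0 H
  atom 4: C, bond orders sum to 4 (valence 4) → 0 H
  atom 5: C, bond orders sum to 2 (valence 4) → 2 H
  atom 6: C, bond orders sum to 2 (valence 4) → 2 H
  atom 7: C, bond orders sum to 2 (valence 4) → 2 H
  atom 8: C, bond orders sum to 1 (valence 4) → 3 H
  atom 9: C, bond orders sum to 3 (valence 4) → 1 H
  atom 10: C, bond orders sum to 4 (valence 4) → 0 H
  atom 11: Br (halogen, monovalent) → 0 H
  atom 12: C, bond orders sum to 4 (valence 4) → 0 H
  atom 13: C, bond orders sum to 3 (valence 4) → 1 H
  atom 14: C, bond orders sum to 1 (valence 4) → 3 H
Total hydrogens: 17.

17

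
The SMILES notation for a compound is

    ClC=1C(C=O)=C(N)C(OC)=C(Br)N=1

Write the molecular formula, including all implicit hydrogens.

Walk through each heavy atom and fill implicit hydrogens from standard valence (C 4, N 3, O 2, S 2, halogen 1):
  atom 1: Cl (halogen, monovalent) → 0 H
  atom 2: C, bond orders sum to 4 (valence 4) → 0 H
  atom 3: C, bond orders sum to 4 (valence 4) → 0 H
  atom 4: C, bond orders sum to 3 (valence 4) → 1 H
  atom 5: O, bond orders sum to 2 (valence 2) → 0 H
  atom 6: C, bond orders sum to 4 (valence 4) → 0 H
  atom 7: N, bond orders sum to 1 (valence 3) → 2 H
  atom 8: C, bond orders sum to 4 (valence 4) → 0 H
  atom 9: O, bond orders sum to 2 (valence 2) → 0 H
  atom 10: C, bond orders sum to 1 (valence 4) → 3 H
  atom 11: C, bond orders sum to 4 (valence 4) → 0 H
  atom 12: Br (halogen, monovalent) → 0 H
  atom 13: N, bond orders sum to 3 (valence 3) → 0 H
Totals → C:7, H:6, Br:1, Cl:1, N:2, O:2.
In Hill order: C7H6BrClN2O2.

C7H6BrClN2O2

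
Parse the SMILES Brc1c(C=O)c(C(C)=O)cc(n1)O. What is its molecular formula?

Walk through each heavy atom and fill implicit hydrogens from standard valence (C 4, N 3, O 2, S 2, halogen 1); for lowercase aromatic atoms, an aromatic c carries 1 H when it has two neighbours and 0 H with three, and aromatic n carries 0 H:
  atom 1: Br (halogen, monovalent) → 0 H
  atom 2: aromatic c, 3 neighbours → 0 H
  atom 3: aromatic c, 3 neighbours → 0 H
  atom 4: C, bond orders sum to 3 (valence 4) → 1 H
  atom 5: O, bond orders sum to 2 (valence 2) → 0 H
  atom 6: aromatic c, 3 neighbours → 0 H
  atom 7: C, bond orders sum to 4 (valence 4) → 0 H
  atom 8: C, bond orders sum to 1 (valence 4) → 3 H
  atom 9: O, bond orders sum to 2 (valence 2) → 0 H
  atom 10: aromatic c, 2 neighbours → 1 H
  atom 11: aromatic c, 3 neighbours → 0 H
  atom 12: aromatic n, 2 neighbours → 0 H
  atom 13: O, bond orders sum to 1 (valence 2) → 1 H
Totals → C:8, H:6, Br:1, N:1, O:3.
In Hill order: C8H6BrNO3.

C8H6BrNO3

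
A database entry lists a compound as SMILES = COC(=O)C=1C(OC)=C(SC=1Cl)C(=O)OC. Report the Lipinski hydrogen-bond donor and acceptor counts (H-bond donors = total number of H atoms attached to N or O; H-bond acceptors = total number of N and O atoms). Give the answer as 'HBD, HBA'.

Donors: find every N or O and count the H atoms it carries.
  atom 2 (O): bond orders sum to 2 → 0 H
  atom 4 (O): bond orders sum to 2 → 0 H
  atom 7 (O): bond orders sum to 2 → 0 H
  atom 14 (O): bond orders sum to 2 → 0 H
  atom 15 (O): bond orders sum to 2 → 0 H
Lipinski HBD = 0.
Acceptors: N atoms = 0, O atoms = 5 → HBA = 5.

0, 5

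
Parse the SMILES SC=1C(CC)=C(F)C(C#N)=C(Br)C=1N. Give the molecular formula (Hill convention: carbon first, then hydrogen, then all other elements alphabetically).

Walk through each heavy atom and fill implicit hydrogens from standard valence (C 4, N 3, O 2, S 2, halogen 1):
  atom 1: S, bond orders sum to 1 (valence 2) → 1 H
  atom 2: C, bond orders sum to 4 (valence 4) → 0 H
  atom 3: C, bond orders sum to 4 (valence 4) → 0 H
  atom 4: C, bond orders sum to 2 (valence 4) → 2 H
  atom 5: C, bond orders sum to 1 (valence 4) → 3 H
  atom 6: C, bond orders sum to 4 (valence 4) → 0 H
  atom 7: F (halogen, monovalent) → 0 H
  atom 8: C, bond orders sum to 4 (valence 4) → 0 H
  atom 9: C, bond orders sum to 4 (valence 4) → 0 H
  atom 10: N, bond orders sum to 3 (valence 3) → 0 H
  atom 11: C, bond orders sum to 4 (valence 4) → 0 H
  atom 12: Br (halogen, monovalent) → 0 H
  atom 13: C, bond orders sum to 4 (valence 4) → 0 H
  atom 14: N, bond orders sum to 1 (valence 3) → 2 H
Totals → C:9, H:8, Br:1, F:1, N:2, S:1.
In Hill order: C9H8BrFN2S.

C9H8BrFN2S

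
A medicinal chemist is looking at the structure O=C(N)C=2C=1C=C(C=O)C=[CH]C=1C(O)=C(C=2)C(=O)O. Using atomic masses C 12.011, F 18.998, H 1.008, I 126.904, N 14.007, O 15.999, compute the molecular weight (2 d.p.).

259.22 g/mol

First, the molecular formula is C13H9NO5 (counting implicit H from valence).
  C: 13 × 12.011 = 156.143
  H: 9 × 1.008 = 9.072
  N: 1 × 14.007 = 14.007
  O: 5 × 15.999 = 79.995
Sum: 13×12.011 + 9×1.008 + 1×14.007 + 5×15.999 = 259.217 → 259.22 g/mol.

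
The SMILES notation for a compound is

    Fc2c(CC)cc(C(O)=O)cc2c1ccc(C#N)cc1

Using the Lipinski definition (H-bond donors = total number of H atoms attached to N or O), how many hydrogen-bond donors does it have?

1

Donors: find every N or O and count the H atoms it carries.
  atom 9 (O): bond orders sum to 1 → 1 H
  atom 10 (O): bond orders sum to 2 → 0 H
  atom 18 (N): bond orders sum to 3 → 0 H
Lipinski HBD = 1.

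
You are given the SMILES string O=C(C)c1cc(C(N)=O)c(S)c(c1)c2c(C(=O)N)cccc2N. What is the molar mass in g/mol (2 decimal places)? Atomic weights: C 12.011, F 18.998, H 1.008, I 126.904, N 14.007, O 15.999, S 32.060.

First, the molecular formula is C16H15N3O3S (counting implicit H from valence).
  C: 16 × 12.011 = 192.176
  H: 15 × 1.008 = 15.120
  N: 3 × 14.007 = 42.021
  O: 3 × 15.999 = 47.997
  S: 1 × 32.060 = 32.060
Sum: 16×12.011 + 15×1.008 + 3×14.007 + 3×15.999 + 1×32.060 = 329.374 → 329.37 g/mol.

329.37 g/mol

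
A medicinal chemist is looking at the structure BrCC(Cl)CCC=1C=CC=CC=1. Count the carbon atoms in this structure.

Count every carbon token in the SMILES (each C, including those in ring-closure positions and inside branches).
Carbon count: 10.

10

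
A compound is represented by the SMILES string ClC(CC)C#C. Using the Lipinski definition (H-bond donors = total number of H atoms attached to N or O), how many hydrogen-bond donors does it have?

0

Donors: find every N or O and count the H atoms it carries.
  (no N or O atoms present)
Lipinski HBD = 0.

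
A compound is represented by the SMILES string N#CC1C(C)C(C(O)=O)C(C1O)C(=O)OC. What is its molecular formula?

C10H13NO5

Walk through each heavy atom and fill implicit hydrogens from standard valence (C 4, N 3, O 2, S 2, halogen 1):
  atom 1: N, bond orders sum to 3 (valence 3) → 0 H
  atom 2: C, bond orders sum to 4 (valence 4) → 0 H
  atom 3: C, bond orders sum to 3 (valence 4) → 1 H
  atom 4: C, bond orders sum to 3 (valence 4) → 1 H
  atom 5: C, bond orders sum to 1 (valence 4) → 3 H
  atom 6: C, bond orders sum to 3 (valence 4) → 1 H
  atom 7: C, bond orders sum to 4 (valence 4) → 0 H
  atom 8: O, bond orders sum to 1 (valence 2) → 1 H
  atom 9: O, bond orders sum to 2 (valence 2) → 0 H
  atom 10: C, bond orders sum to 3 (valence 4) → 1 H
  atom 11: C, bond orders sum to 3 (valence 4) → 1 H
  atom 12: O, bond orders sum to 1 (valence 2) → 1 H
  atom 13: C, bond orders sum to 4 (valence 4) → 0 H
  atom 14: O, bond orders sum to 2 (valence 2) → 0 H
  atom 15: O, bond orders sum to 2 (valence 2) → 0 H
  atom 16: C, bond orders sum to 1 (valence 4) → 3 H
Totals → C:10, H:13, N:1, O:5.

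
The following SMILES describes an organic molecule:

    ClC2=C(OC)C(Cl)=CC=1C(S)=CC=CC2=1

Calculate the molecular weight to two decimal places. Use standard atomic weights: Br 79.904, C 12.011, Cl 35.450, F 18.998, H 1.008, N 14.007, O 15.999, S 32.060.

259.14 g/mol

First, the molecular formula is C11H8Cl2OS (counting implicit H from valence).
  C: 11 × 12.011 = 132.121
  Cl: 2 × 35.450 = 70.900
  H: 8 × 1.008 = 8.064
  O: 1 × 15.999 = 15.999
  S: 1 × 32.060 = 32.060
Sum: 11×12.011 + 2×35.450 + 8×1.008 + 1×15.999 + 1×32.060 = 259.144 → 259.14 g/mol.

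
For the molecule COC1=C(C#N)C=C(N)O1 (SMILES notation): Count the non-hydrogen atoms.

Every atom symbol written in the SMILES (organic subset) is one heavy atom; implicit H are not written.
Heavy atoms by element → C:6, N:2, O:2.
Total: 10.

10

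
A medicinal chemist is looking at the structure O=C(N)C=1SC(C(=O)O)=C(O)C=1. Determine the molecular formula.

Walk through each heavy atom and fill implicit hydrogens from standard valence (C 4, N 3, O 2, S 2, halogen 1):
  atom 1: O, bond orders sum to 2 (valence 2) → 0 H
  atom 2: C, bond orders sum to 4 (valence 4) → 0 H
  atom 3: N, bond orders sum to 1 (valence 3) → 2 H
  atom 4: C, bond orders sum to 4 (valence 4) → 0 H
  atom 5: S, bond orders sum to 2 (valence 2) → 0 H
  atom 6: C, bond orders sum to 4 (valence 4) → 0 H
  atom 7: C, bond orders sum to 4 (valence 4) → 0 H
  atom 8: O, bond orders sum to 2 (valence 2) → 0 H
  atom 9: O, bond orders sum to 1 (valence 2) → 1 H
  atom 10: C, bond orders sum to 4 (valence 4) → 0 H
  atom 11: O, bond orders sum to 1 (valence 2) → 1 H
  atom 12: C, bond orders sum to 3 (valence 4) → 1 H
Totals → C:6, H:5, N:1, O:4, S:1.
In Hill order: C6H5NO4S.

C6H5NO4S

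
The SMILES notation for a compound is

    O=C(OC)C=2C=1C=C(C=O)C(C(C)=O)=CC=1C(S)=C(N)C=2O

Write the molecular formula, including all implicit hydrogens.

C15H13NO5S

Walk through each heavy atom and fill implicit hydrogens from standard valence (C 4, N 3, O 2, S 2, halogen 1):
  atom 1: O, bond orders sum to 2 (valence 2) → 0 H
  atom 2: C, bond orders sum to 4 (valence 4) → 0 H
  atom 3: O, bond orders sum to 2 (valence 2) → 0 H
  atom 4: C, bond orders sum to 1 (valence 4) → 3 H
  atom 5: C, bond orders sum to 4 (valence 4) → 0 H
  atom 6: C, bond orders sum to 4 (valence 4) → 0 H
  atom 7: C, bond orders sum to 3 (valence 4) → 1 H
  atom 8: C, bond orders sum to 4 (valence 4) → 0 H
  atom 9: C, bond orders sum to 3 (valence 4) → 1 H
  atom 10: O, bond orders sum to 2 (valence 2) → 0 H
  atom 11: C, bond orders sum to 4 (valence 4) → 0 H
  atom 12: C, bond orders sum to 4 (valence 4) → 0 H
  atom 13: C, bond orders sum to 1 (valence 4) → 3 H
  atom 14: O, bond orders sum to 2 (valence 2) → 0 H
  atom 15: C, bond orders sum to 3 (valence 4) → 1 H
  atom 16: C, bond orders sum to 4 (valence 4) → 0 H
  atom 17: C, bond orders sum to 4 (valence 4) → 0 H
  atom 18: S, bond orders sum to 1 (valence 2) → 1 H
  atom 19: C, bond orders sum to 4 (valence 4) → 0 H
  atom 20: N, bond orders sum to 1 (valence 3) → 2 H
  atom 21: C, bond orders sum to 4 (valence 4) → 0 H
  atom 22: O, bond orders sum to 1 (valence 2) → 1 H
Totals → C:15, H:13, N:1, O:5, S:1.
In Hill order: C15H13NO5S.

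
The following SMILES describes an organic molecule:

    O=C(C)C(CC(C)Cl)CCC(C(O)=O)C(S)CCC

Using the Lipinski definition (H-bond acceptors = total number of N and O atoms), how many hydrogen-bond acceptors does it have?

3

N atoms: 0; O atoms: 3.
Lipinski HBA = 0 + 3 = 3.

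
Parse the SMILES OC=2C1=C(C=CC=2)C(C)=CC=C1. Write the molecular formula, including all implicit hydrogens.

Walk through each heavy atom and fill implicit hydrogens from standard valence (C 4, N 3, O 2, S 2, halogen 1):
  atom 1: O, bond orders sum to 1 (valence 2) → 1 H
  atom 2: C, bond orders sum to 4 (valence 4) → 0 H
  atom 3: C, bond orders sum to 4 (valence 4) → 0 H
  atom 4: C, bond orders sum to 4 (valence 4) → 0 H
  atom 5: C, bond orders sum to 3 (valence 4) → 1 H
  atom 6: C, bond orders sum to 3 (valence 4) → 1 H
  atom 7: C, bond orders sum to 3 (valence 4) → 1 H
  atom 8: C, bond orders sum to 4 (valence 4) → 0 H
  atom 9: C, bond orders sum to 1 (valence 4) → 3 H
  atom 10: C, bond orders sum to 3 (valence 4) → 1 H
  atom 11: C, bond orders sum to 3 (valence 4) → 1 H
  atom 12: C, bond orders sum to 3 (valence 4) → 1 H
Totals → C:11, H:10, O:1.
In Hill order: C11H10O.

C11H10O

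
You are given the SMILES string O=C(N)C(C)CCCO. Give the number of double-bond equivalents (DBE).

Degree of unsaturation = (number of rings) + (number of π bonds).
Ring closures in the SMILES: 0.
π bonds: 1 double bond (each 1 DoU) → 1 DoU from unsaturation.
Total DoU = 0 + 1 = 1.

1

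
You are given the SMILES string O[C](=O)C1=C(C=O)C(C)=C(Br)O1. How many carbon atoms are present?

7

Count every carbon token in the SMILES (each C, including those in ring-closure positions and inside branches).
Carbon count: 7.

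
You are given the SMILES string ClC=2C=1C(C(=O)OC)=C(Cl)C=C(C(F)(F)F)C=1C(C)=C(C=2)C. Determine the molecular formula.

Walk through each heavy atom and fill implicit hydrogens from standard valence (C 4, N 3, O 2, S 2, halogen 1):
  atom 1: Cl (halogen, monovalent) → 0 H
  atom 2: C, bond orders sum to 4 (valence 4) → 0 H
  atom 3: C, bond orders sum to 4 (valence 4) → 0 H
  atom 4: C, bond orders sum to 4 (valence 4) → 0 H
  atom 5: C, bond orders sum to 4 (valence 4) → 0 H
  atom 6: O, bond orders sum to 2 (valence 2) → 0 H
  atom 7: O, bond orders sum to 2 (valence 2) → 0 H
  atom 8: C, bond orders sum to 1 (valence 4) → 3 H
  atom 9: C, bond orders sum to 4 (valence 4) → 0 H
  atom 10: Cl (halogen, monovalent) → 0 H
  atom 11: C, bond orders sum to 3 (valence 4) → 1 H
  atom 12: C, bond orders sum to 4 (valence 4) → 0 H
  atom 13: C, bond orders sum to 4 (valence 4) → 0 H
  atom 14: F (halogen, monovalent) → 0 H
  atom 15: F (halogen, monovalent) → 0 H
  atom 16: F (halogen, monovalent) → 0 H
  atom 17: C, bond orders sum to 4 (valence 4) → 0 H
  atom 18: C, bond orders sum to 4 (valence 4) → 0 H
  atom 19: C, bond orders sum to 1 (valence 4) → 3 H
  atom 20: C, bond orders sum to 4 (valence 4) → 0 H
  atom 21: C, bond orders sum to 3 (valence 4) → 1 H
  atom 22: C, bond orders sum to 1 (valence 4) → 3 H
Totals → C:15, H:11, Cl:2, F:3, O:2.

C15H11Cl2F3O2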